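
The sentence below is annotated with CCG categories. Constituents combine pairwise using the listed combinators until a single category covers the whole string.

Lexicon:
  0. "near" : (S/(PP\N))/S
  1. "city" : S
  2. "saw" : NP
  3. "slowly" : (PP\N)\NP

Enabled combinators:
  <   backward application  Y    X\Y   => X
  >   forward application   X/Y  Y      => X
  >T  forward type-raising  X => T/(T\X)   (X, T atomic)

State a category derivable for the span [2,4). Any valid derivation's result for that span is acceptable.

PP\N

[0,4] S   >
  [0,2] S/(PP\N)   >
    [0,1] "near" : (S/(PP\N))/S
    [1,2] "city" : S
  [2,4] PP\N   <
    [2,3] "saw" : NP
    [3,4] "slowly" : (PP\N)\NP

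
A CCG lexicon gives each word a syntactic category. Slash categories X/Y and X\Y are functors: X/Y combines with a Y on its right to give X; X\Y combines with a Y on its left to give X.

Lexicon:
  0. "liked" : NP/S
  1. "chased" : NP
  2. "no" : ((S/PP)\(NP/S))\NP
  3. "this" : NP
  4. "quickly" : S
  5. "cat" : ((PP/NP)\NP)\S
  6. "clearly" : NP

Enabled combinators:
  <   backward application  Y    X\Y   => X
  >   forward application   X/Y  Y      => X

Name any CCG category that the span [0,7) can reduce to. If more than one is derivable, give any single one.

S

[0,7] S   >
  [0,3] S/PP   <
    [0,1] "liked" : NP/S
    [1,3] (S/PP)\(NP/S)   <
      [1,2] "chased" : NP
      [2,3] "no" : ((S/PP)\(NP/S))\NP
  [3,7] PP   >
    [3,6] PP/NP   <
      [3,4] "this" : NP
      [4,6] (PP/NP)\NP   <
        [4,5] "quickly" : S
        [5,6] "cat" : ((PP/NP)\NP)\S
    [6,7] "clearly" : NP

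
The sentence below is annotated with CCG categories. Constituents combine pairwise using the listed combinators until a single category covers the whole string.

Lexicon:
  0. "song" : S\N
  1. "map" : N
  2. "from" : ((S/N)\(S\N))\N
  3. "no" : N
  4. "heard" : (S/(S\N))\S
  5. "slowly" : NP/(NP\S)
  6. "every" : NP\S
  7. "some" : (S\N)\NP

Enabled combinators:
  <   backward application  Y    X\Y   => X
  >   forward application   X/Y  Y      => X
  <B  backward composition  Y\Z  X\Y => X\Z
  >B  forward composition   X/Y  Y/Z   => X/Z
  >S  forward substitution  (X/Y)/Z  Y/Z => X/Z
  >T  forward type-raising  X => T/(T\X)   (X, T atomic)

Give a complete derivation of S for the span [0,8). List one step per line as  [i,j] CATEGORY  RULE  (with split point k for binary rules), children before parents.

[0,1] S\N  lex  "song"
[1,2] N  lex  "map"
[2,3] ((S/N)\(S\N))\N  lex  "from"
[1,3] (S/N)\(S\N)  <  k=2
[0,3] S/N  <  k=1
[3,4] N  lex  "no"
[0,4] S  >  k=3
[4,5] (S/(S\N))\S  lex  "heard"
[0,5] S/(S\N)  <  k=4
[5,6] NP/(NP\S)  lex  "slowly"
[6,7] NP\S  lex  "every"
[5,7] NP  >  k=6
[7,8] (S\N)\NP  lex  "some"
[5,8] S\N  <  k=7
[0,8] S  >  k=5

[0,8] S   >
  [0,5] S/(S\N)   <
    [0,4] S   >
      [0,3] S/N   <
        [0,1] "song" : S\N
        [1,3] (S/N)\(S\N)   <
          [1,2] "map" : N
          [2,3] "from" : ((S/N)\(S\N))\N
      [3,4] "no" : N
    [4,5] "heard" : (S/(S\N))\S
  [5,8] S\N   <
    [5,7] NP   >
      [5,6] "slowly" : NP/(NP\S)
      [6,7] "every" : NP\S
    [7,8] "some" : (S\N)\NP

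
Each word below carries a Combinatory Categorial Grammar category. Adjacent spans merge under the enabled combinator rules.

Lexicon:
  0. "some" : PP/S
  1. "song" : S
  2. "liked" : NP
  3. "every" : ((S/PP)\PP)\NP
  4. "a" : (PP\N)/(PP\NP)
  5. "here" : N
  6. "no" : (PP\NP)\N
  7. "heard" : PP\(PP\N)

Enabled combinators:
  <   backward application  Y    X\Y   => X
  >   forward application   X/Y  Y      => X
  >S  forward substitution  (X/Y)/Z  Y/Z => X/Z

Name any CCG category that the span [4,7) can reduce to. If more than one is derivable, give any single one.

PP\N

[0,8] S   >
  [0,4] S/PP   <
    [0,2] PP   >
      [0,1] "some" : PP/S
      [1,2] "song" : S
    [2,4] (S/PP)\PP   <
      [2,3] "liked" : NP
      [3,4] "every" : ((S/PP)\PP)\NP
  [4,8] PP   <
    [4,7] PP\N   >
      [4,5] "a" : (PP\N)/(PP\NP)
      [5,7] PP\NP   <
        [5,6] "here" : N
        [6,7] "no" : (PP\NP)\N
    [7,8] "heard" : PP\(PP\N)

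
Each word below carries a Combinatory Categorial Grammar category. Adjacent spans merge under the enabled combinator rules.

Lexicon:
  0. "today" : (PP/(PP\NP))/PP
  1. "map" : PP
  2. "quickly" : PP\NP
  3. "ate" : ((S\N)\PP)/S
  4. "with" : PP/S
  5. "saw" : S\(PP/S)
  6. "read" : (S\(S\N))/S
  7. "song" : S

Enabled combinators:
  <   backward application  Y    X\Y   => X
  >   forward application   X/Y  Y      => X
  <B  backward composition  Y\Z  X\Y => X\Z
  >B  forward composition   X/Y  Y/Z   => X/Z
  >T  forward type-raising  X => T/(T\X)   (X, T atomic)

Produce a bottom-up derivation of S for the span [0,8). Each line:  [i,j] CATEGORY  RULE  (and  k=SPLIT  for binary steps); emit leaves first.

[0,1] (PP/(PP\NP))/PP  lex  "today"
[1,2] PP  lex  "map"
[0,2] PP/(PP\NP)  >  k=1
[2,3] PP\NP  lex  "quickly"
[0,3] PP  >  k=2
[3,4] ((S\N)\PP)/S  lex  "ate"
[4,5] PP/S  lex  "with"
[5,6] S\(PP/S)  lex  "saw"
[4,6] S  <  k=5
[3,6] (S\N)\PP  >  k=4
[0,6] S\N  <  k=3
[6,7] (S\(S\N))/S  lex  "read"
[7,8] S  lex  "song"
[6,8] S\(S\N)  >  k=7
[0,8] S  <  k=6

[0,8] S   <
  [0,6] S\N   <
    [0,3] PP   >
      [0,2] PP/(PP\NP)   >
        [0,1] "today" : (PP/(PP\NP))/PP
        [1,2] "map" : PP
      [2,3] "quickly" : PP\NP
    [3,6] (S\N)\PP   >
      [3,4] "ate" : ((S\N)\PP)/S
      [4,6] S   <
        [4,5] "with" : PP/S
        [5,6] "saw" : S\(PP/S)
  [6,8] S\(S\N)   >
    [6,7] "read" : (S\(S\N))/S
    [7,8] "song" : S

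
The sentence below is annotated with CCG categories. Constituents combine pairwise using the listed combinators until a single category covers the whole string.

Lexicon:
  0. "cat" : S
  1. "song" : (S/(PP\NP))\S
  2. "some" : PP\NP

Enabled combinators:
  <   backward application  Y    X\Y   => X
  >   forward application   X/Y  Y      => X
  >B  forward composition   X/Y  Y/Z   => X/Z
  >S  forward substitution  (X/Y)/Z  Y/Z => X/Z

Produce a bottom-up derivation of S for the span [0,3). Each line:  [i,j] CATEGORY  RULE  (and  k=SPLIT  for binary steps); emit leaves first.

[0,3] S   >
  [0,2] S/(PP\NP)   <
    [0,1] "cat" : S
    [1,2] "song" : (S/(PP\NP))\S
  [2,3] "some" : PP\NP

[0,1] S  lex  "cat"
[1,2] (S/(PP\NP))\S  lex  "song"
[0,2] S/(PP\NP)  <  k=1
[2,3] PP\NP  lex  "some"
[0,3] S  >  k=2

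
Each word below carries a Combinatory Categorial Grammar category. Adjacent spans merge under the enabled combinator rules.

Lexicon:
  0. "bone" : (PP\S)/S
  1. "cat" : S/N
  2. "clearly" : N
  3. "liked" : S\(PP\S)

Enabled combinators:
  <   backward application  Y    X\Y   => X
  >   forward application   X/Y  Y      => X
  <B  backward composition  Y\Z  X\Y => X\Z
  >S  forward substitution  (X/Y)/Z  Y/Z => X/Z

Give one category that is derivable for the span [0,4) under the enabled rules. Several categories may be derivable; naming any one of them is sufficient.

[0,4] S   <
  [0,3] PP\S   >
    [0,1] "bone" : (PP\S)/S
    [1,3] S   >
      [1,2] "cat" : S/N
      [2,3] "clearly" : N
  [3,4] "liked" : S\(PP\S)

S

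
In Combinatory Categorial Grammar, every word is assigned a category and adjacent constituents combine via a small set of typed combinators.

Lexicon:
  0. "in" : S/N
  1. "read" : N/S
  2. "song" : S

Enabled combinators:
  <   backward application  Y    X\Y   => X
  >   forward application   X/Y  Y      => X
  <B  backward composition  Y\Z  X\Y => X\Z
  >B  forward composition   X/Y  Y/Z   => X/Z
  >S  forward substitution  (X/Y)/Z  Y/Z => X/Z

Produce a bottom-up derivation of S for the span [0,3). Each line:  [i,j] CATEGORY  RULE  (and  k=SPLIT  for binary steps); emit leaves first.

[0,1] S/N  lex  "in"
[1,2] N/S  lex  "read"
[2,3] S  lex  "song"
[1,3] N  >  k=2
[0,3] S  >  k=1

[0,3] S   >
  [0,1] "in" : S/N
  [1,3] N   >
    [1,2] "read" : N/S
    [2,3] "song" : S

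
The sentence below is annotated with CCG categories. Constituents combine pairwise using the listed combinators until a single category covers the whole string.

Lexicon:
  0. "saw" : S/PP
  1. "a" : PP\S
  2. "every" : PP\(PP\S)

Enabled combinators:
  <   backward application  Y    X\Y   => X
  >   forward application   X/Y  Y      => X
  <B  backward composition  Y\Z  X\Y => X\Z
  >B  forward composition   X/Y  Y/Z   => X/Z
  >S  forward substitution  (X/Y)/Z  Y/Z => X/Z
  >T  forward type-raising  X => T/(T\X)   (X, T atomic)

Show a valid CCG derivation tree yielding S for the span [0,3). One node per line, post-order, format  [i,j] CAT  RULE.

[0,3] S   >
  [0,1] "saw" : S/PP
  [1,3] PP   <
    [1,2] "a" : PP\S
    [2,3] "every" : PP\(PP\S)

[0,1] S/PP  lex  "saw"
[1,2] PP\S  lex  "a"
[2,3] PP\(PP\S)  lex  "every"
[1,3] PP  <  k=2
[0,3] S  >  k=1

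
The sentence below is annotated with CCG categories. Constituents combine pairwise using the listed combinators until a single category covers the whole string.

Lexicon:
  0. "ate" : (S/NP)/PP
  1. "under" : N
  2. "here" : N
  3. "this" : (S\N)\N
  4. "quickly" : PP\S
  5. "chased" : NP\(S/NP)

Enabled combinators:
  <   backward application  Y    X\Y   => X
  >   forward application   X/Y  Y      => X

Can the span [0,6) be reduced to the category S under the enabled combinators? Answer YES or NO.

(S/NP)/PP N N (S\N)\N PP\S NP\(S/NP)
CKY chart[0,6] = {NP}; S ∉ chart

NO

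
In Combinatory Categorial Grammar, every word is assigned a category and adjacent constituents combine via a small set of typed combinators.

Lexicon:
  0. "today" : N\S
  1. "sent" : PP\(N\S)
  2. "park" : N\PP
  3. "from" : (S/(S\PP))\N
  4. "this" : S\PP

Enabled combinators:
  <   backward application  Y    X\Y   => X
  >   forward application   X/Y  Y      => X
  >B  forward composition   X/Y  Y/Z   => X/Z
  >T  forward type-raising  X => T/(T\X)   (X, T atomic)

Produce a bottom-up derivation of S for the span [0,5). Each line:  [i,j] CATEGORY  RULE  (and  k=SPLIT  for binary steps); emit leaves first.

[0,1] N\S  lex  "today"
[1,2] PP\(N\S)  lex  "sent"
[0,2] PP  <  k=1
[2,3] N\PP  lex  "park"
[0,3] N  <  k=2
[3,4] (S/(S\PP))\N  lex  "from"
[0,4] S/(S\PP)  <  k=3
[4,5] S\PP  lex  "this"
[0,5] S  >  k=4

[0,5] S   >
  [0,4] S/(S\PP)   <
    [0,3] N   <
      [0,2] PP   <
        [0,1] "today" : N\S
        [1,2] "sent" : PP\(N\S)
      [2,3] "park" : N\PP
    [3,4] "from" : (S/(S\PP))\N
  [4,5] "this" : S\PP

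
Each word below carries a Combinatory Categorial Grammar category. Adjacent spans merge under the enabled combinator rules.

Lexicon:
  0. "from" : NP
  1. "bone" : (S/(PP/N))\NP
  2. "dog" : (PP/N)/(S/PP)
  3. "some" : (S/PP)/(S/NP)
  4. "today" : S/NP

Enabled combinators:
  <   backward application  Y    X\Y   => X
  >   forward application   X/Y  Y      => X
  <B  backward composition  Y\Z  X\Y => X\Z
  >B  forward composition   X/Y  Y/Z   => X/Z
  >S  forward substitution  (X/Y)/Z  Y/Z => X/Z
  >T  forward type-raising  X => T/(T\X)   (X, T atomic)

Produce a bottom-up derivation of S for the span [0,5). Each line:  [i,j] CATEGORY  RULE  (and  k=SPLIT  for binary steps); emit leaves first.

[0,5] S   >
  [0,2] S/(PP/N)   <
    [0,1] "from" : NP
    [1,2] "bone" : (S/(PP/N))\NP
  [2,5] PP/N   >
    [2,3] "dog" : (PP/N)/(S/PP)
    [3,5] S/PP   >
      [3,4] "some" : (S/PP)/(S/NP)
      [4,5] "today" : S/NP

[0,1] NP  lex  "from"
[1,2] (S/(PP/N))\NP  lex  "bone"
[0,2] S/(PP/N)  <  k=1
[2,3] (PP/N)/(S/PP)  lex  "dog"
[3,4] (S/PP)/(S/NP)  lex  "some"
[4,5] S/NP  lex  "today"
[3,5] S/PP  >  k=4
[2,5] PP/N  >  k=3
[0,5] S  >  k=2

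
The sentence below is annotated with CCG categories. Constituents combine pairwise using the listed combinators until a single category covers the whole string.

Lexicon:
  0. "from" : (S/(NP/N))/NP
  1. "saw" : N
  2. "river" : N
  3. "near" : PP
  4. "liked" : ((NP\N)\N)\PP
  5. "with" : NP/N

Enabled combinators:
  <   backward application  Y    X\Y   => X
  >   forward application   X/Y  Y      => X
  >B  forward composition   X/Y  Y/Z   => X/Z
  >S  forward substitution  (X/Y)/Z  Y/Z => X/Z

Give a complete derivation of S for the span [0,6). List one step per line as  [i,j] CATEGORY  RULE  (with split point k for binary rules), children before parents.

[0,1] (S/(NP/N))/NP  lex  "from"
[1,2] N  lex  "saw"
[2,3] N  lex  "river"
[3,4] PP  lex  "near"
[4,5] ((NP\N)\N)\PP  lex  "liked"
[3,5] (NP\N)\N  <  k=4
[2,5] NP\N  <  k=3
[1,5] NP  <  k=2
[0,5] S/(NP/N)  >  k=1
[5,6] NP/N  lex  "with"
[0,6] S  >  k=5

[0,6] S   >
  [0,5] S/(NP/N)   >
    [0,1] "from" : (S/(NP/N))/NP
    [1,5] NP   <
      [1,2] "saw" : N
      [2,5] NP\N   <
        [2,3] "river" : N
        [3,5] (NP\N)\N   <
          [3,4] "near" : PP
          [4,5] "liked" : ((NP\N)\N)\PP
  [5,6] "with" : NP/N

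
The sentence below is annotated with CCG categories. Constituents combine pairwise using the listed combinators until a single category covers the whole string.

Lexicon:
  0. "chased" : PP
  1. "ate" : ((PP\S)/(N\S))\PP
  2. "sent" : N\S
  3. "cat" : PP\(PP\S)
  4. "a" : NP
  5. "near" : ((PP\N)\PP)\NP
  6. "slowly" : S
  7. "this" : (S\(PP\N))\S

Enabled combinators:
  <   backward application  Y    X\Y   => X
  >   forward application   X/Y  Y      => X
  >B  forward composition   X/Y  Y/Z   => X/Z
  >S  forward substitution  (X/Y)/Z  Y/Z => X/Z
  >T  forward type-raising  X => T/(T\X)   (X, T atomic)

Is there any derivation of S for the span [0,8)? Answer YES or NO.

YES

[0,8] S   <
  [0,6] PP\N   <
    [0,4] PP   <
      [0,3] PP\S   >
        [0,2] (PP\S)/(N\S)   <
          [0,1] "chased" : PP
          [1,2] "ate" : ((PP\S)/(N\S))\PP
        [2,3] "sent" : N\S
      [3,4] "cat" : PP\(PP\S)
    [4,6] (PP\N)\PP   <
      [4,5] "a" : NP
      [5,6] "near" : ((PP\N)\PP)\NP
  [6,8] S\(PP\N)   <
    [6,7] "slowly" : S
    [7,8] "this" : (S\(PP\N))\S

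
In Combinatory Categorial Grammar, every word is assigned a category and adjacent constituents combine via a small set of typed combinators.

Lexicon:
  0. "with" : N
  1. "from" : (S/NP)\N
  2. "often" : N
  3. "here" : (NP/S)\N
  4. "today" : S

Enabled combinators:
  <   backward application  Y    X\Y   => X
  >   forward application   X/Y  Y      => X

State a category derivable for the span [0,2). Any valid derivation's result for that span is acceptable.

S/NP

[0,5] S   >
  [0,2] S/NP   <
    [0,1] "with" : N
    [1,2] "from" : (S/NP)\N
  [2,5] NP   >
    [2,4] NP/S   <
      [2,3] "often" : N
      [3,4] "here" : (NP/S)\N
    [4,5] "today" : S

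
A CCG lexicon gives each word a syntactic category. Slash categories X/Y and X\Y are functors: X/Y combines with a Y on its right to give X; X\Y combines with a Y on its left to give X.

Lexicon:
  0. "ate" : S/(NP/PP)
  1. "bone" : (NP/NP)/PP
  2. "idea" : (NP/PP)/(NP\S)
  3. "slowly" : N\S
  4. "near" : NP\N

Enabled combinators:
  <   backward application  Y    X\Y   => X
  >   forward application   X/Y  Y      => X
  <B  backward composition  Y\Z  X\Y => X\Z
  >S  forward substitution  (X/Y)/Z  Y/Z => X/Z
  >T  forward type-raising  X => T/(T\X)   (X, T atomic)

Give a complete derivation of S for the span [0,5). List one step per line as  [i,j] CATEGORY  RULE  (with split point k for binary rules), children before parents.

[0,1] S/(NP/PP)  lex  "ate"
[1,2] (NP/NP)/PP  lex  "bone"
[2,3] (NP/PP)/(NP\S)  lex  "idea"
[3,4] N\S  lex  "slowly"
[4,5] NP\N  lex  "near"
[3,5] NP\S  <B  k=4
[2,5] NP/PP  >  k=3
[1,5] NP/PP  >S  k=2
[0,5] S  >  k=1

[0,5] S   >
  [0,1] "ate" : S/(NP/PP)
  [1,5] NP/PP   >S
    [1,2] "bone" : (NP/NP)/PP
    [2,5] NP/PP   >
      [2,3] "idea" : (NP/PP)/(NP\S)
      [3,5] NP\S   <B
        [3,4] "slowly" : N\S
        [4,5] "near" : NP\N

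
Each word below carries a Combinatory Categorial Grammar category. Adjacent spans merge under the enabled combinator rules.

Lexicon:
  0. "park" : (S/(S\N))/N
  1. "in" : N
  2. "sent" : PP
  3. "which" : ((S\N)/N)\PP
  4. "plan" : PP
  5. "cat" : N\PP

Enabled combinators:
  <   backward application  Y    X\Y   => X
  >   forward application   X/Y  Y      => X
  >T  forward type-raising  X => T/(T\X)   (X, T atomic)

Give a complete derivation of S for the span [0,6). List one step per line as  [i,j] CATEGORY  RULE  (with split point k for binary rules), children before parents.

[0,6] S   >
  [0,2] S/(S\N)   >
    [0,1] "park" : (S/(S\N))/N
    [1,2] "in" : N
  [2,6] S\N   >
    [2,4] (S\N)/N   <
      [2,3] "sent" : PP
      [3,4] "which" : ((S\N)/N)\PP
    [4,6] N   >
      [4,5] N/(N\PP)   >T
        [4,5] "plan" : PP
      [5,6] "cat" : N\PP

[0,1] (S/(S\N))/N  lex  "park"
[1,2] N  lex  "in"
[0,2] S/(S\N)  >  k=1
[2,3] PP  lex  "sent"
[3,4] ((S\N)/N)\PP  lex  "which"
[2,4] (S\N)/N  <  k=3
[4,5] PP  lex  "plan"
[4,5] N/(N\PP)  >T
[5,6] N\PP  lex  "cat"
[4,6] N  >  k=5
[2,6] S\N  >  k=4
[0,6] S  >  k=2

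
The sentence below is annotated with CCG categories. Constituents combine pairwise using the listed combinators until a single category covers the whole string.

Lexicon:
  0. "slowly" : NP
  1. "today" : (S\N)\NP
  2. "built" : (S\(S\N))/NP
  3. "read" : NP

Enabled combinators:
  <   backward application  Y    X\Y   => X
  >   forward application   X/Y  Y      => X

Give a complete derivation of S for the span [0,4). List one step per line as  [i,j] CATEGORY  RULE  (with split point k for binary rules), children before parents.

[0,4] S   <
  [0,2] S\N   <
    [0,1] "slowly" : NP
    [1,2] "today" : (S\N)\NP
  [2,4] S\(S\N)   >
    [2,3] "built" : (S\(S\N))/NP
    [3,4] "read" : NP

[0,1] NP  lex  "slowly"
[1,2] (S\N)\NP  lex  "today"
[0,2] S\N  <  k=1
[2,3] (S\(S\N))/NP  lex  "built"
[3,4] NP  lex  "read"
[2,4] S\(S\N)  >  k=3
[0,4] S  <  k=2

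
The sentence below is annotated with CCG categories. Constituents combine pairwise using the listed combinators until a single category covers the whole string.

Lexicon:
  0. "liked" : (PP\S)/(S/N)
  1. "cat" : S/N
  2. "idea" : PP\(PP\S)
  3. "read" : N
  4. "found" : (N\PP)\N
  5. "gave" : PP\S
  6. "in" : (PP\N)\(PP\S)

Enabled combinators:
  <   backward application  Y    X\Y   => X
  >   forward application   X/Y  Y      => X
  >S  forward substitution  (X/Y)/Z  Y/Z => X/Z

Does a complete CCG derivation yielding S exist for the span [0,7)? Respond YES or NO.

(PP\S)/(S/N) S/N PP\(PP\S) N (N\PP)\N PP\S (PP\N)\(PP\S)
CKY chart[0,7] = {PP}; S ∉ chart

NO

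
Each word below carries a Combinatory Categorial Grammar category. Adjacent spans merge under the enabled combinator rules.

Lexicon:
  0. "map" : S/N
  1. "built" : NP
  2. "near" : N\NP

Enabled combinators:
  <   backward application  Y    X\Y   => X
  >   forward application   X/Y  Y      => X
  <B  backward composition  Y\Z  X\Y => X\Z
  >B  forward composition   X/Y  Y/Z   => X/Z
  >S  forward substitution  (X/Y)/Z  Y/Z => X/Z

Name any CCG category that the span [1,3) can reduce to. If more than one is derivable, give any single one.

N

[0,3] S   >
  [0,1] "map" : S/N
  [1,3] N   <
    [1,2] "built" : NP
    [2,3] "near" : N\NP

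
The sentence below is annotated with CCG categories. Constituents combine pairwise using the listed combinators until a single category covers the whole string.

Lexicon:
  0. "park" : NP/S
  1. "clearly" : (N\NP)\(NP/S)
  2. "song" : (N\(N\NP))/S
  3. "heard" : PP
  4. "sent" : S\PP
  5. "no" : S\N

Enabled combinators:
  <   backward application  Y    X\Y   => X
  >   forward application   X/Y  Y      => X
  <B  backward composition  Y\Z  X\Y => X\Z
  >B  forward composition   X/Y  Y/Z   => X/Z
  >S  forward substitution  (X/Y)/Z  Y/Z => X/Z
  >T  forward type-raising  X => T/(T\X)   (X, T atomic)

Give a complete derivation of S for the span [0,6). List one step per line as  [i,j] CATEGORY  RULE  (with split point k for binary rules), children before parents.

[0,1] NP/S  lex  "park"
[1,2] (N\NP)\(NP/S)  lex  "clearly"
[0,2] N\NP  <  k=1
[2,3] (N\(N\NP))/S  lex  "song"
[3,4] PP  lex  "heard"
[3,4] S/(S\PP)  >T
[4,5] S\PP  lex  "sent"
[3,5] S  >  k=4
[2,5] N\(N\NP)  >  k=3
[0,5] N  <  k=2
[5,6] S\N  lex  "no"
[0,6] S  <  k=5

[0,6] S   <
  [0,5] N   <
    [0,2] N\NP   <
      [0,1] "park" : NP/S
      [1,2] "clearly" : (N\NP)\(NP/S)
    [2,5] N\(N\NP)   >
      [2,3] "song" : (N\(N\NP))/S
      [3,5] S   >
        [3,4] S/(S\PP)   >T
          [3,4] "heard" : PP
        [4,5] "sent" : S\PP
  [5,6] "no" : S\N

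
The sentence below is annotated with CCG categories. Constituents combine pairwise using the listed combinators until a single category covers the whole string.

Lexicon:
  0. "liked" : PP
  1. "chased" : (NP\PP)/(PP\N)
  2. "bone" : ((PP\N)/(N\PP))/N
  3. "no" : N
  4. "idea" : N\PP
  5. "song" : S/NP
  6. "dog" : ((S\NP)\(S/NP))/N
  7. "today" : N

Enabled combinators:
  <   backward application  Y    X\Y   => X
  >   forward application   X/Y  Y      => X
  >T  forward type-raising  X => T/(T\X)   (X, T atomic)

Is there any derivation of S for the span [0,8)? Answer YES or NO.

YES

[0,8] S   <
  [0,5] NP   <
    [0,1] "liked" : PP
    [1,5] NP\PP   >
      [1,2] "chased" : (NP\PP)/(PP\N)
      [2,5] PP\N   >
        [2,4] (PP\N)/(N\PP)   >
          [2,3] "bone" : ((PP\N)/(N\PP))/N
          [3,4] "no" : N
        [4,5] "idea" : N\PP
  [5,8] S\NP   <
    [5,6] "song" : S/NP
    [6,8] (S\NP)\(S/NP)   >
      [6,7] "dog" : ((S\NP)\(S/NP))/N
      [7,8] "today" : N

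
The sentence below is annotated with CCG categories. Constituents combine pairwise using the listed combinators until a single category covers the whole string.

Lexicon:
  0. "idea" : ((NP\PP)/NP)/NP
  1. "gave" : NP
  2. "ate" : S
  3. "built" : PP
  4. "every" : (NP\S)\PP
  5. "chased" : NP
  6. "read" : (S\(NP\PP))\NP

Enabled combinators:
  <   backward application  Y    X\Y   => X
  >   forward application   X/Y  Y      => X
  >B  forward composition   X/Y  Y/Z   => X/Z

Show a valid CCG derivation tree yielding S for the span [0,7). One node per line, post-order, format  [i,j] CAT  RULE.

[0,1] ((NP\PP)/NP)/NP  lex  "idea"
[1,2] NP  lex  "gave"
[0,2] (NP\PP)/NP  >  k=1
[2,3] S  lex  "ate"
[3,4] PP  lex  "built"
[4,5] (NP\S)\PP  lex  "every"
[3,5] NP\S  <  k=4
[2,5] NP  <  k=3
[0,5] NP\PP  >  k=2
[5,6] NP  lex  "chased"
[6,7] (S\(NP\PP))\NP  lex  "read"
[5,7] S\(NP\PP)  <  k=6
[0,7] S  <  k=5

[0,7] S   <
  [0,5] NP\PP   >
    [0,2] (NP\PP)/NP   >
      [0,1] "idea" : ((NP\PP)/NP)/NP
      [1,2] "gave" : NP
    [2,5] NP   <
      [2,3] "ate" : S
      [3,5] NP\S   <
        [3,4] "built" : PP
        [4,5] "every" : (NP\S)\PP
  [5,7] S\(NP\PP)   <
    [5,6] "chased" : NP
    [6,7] "read" : (S\(NP\PP))\NP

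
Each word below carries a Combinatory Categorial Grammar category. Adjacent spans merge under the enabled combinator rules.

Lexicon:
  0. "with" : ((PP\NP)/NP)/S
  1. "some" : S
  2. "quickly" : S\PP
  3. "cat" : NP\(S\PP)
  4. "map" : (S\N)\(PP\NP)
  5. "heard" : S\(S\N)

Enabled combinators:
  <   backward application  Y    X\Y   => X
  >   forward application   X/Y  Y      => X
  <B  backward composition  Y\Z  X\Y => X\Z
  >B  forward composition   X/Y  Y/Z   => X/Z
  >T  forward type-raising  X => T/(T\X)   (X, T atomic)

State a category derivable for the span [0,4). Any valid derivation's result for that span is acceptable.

PP\NP

[0,6] S   <
  [0,5] S\N   <
    [0,4] PP\NP   >
      [0,2] (PP\NP)/NP   >
        [0,1] "with" : ((PP\NP)/NP)/S
        [1,2] "some" : S
      [2,4] NP   <
        [2,3] "quickly" : S\PP
        [3,4] "cat" : NP\(S\PP)
    [4,5] "map" : (S\N)\(PP\NP)
  [5,6] "heard" : S\(S\N)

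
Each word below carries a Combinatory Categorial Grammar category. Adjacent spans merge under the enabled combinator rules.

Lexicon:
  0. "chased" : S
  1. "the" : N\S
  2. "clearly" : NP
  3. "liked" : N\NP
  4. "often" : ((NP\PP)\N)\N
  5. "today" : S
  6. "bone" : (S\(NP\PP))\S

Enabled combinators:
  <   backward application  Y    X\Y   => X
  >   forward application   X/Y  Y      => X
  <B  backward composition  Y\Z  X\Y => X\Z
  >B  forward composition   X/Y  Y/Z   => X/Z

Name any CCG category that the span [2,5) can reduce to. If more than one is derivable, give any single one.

(NP\PP)\N

[0,7] S   <
  [0,2] N   <
    [0,1] "chased" : S
    [1,2] "the" : N\S
  [2,7] S\N   <B
    [2,5] (NP\PP)\N   <
      [2,4] N   <
        [2,3] "clearly" : NP
        [3,4] "liked" : N\NP
      [4,5] "often" : ((NP\PP)\N)\N
    [5,7] S\(NP\PP)   <
      [5,6] "today" : S
      [6,7] "bone" : (S\(NP\PP))\S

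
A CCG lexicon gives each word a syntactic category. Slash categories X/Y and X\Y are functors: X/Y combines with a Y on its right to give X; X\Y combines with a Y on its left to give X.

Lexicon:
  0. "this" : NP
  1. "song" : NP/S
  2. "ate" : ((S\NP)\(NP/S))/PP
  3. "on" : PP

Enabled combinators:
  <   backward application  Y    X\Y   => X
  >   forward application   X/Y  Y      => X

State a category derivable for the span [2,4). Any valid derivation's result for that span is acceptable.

(S\NP)\(NP/S)

[0,4] S   <
  [0,1] "this" : NP
  [1,4] S\NP   <
    [1,2] "song" : NP/S
    [2,4] (S\NP)\(NP/S)   >
      [2,3] "ate" : ((S\NP)\(NP/S))/PP
      [3,4] "on" : PP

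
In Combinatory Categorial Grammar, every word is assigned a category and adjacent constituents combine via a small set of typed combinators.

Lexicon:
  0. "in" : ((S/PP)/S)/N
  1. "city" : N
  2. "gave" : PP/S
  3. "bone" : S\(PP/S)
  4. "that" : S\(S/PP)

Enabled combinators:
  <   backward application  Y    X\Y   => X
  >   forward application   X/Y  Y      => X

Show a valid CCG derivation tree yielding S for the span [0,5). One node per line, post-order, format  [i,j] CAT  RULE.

[0,1] ((S/PP)/S)/N  lex  "in"
[1,2] N  lex  "city"
[0,2] (S/PP)/S  >  k=1
[2,3] PP/S  lex  "gave"
[3,4] S\(PP/S)  lex  "bone"
[2,4] S  <  k=3
[0,4] S/PP  >  k=2
[4,5] S\(S/PP)  lex  "that"
[0,5] S  <  k=4

[0,5] S   <
  [0,4] S/PP   >
    [0,2] (S/PP)/S   >
      [0,1] "in" : ((S/PP)/S)/N
      [1,2] "city" : N
    [2,4] S   <
      [2,3] "gave" : PP/S
      [3,4] "bone" : S\(PP/S)
  [4,5] "that" : S\(S/PP)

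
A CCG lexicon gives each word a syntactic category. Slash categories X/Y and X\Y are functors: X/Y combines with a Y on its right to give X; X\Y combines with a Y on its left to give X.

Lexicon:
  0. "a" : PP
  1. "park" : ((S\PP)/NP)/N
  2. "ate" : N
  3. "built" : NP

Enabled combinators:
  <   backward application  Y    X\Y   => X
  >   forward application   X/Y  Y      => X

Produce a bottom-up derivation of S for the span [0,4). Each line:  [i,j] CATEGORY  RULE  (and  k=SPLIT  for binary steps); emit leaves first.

[0,4] S   <
  [0,1] "a" : PP
  [1,4] S\PP   >
    [1,3] (S\PP)/NP   >
      [1,2] "park" : ((S\PP)/NP)/N
      [2,3] "ate" : N
    [3,4] "built" : NP

[0,1] PP  lex  "a"
[1,2] ((S\PP)/NP)/N  lex  "park"
[2,3] N  lex  "ate"
[1,3] (S\PP)/NP  >  k=2
[3,4] NP  lex  "built"
[1,4] S\PP  >  k=3
[0,4] S  <  k=1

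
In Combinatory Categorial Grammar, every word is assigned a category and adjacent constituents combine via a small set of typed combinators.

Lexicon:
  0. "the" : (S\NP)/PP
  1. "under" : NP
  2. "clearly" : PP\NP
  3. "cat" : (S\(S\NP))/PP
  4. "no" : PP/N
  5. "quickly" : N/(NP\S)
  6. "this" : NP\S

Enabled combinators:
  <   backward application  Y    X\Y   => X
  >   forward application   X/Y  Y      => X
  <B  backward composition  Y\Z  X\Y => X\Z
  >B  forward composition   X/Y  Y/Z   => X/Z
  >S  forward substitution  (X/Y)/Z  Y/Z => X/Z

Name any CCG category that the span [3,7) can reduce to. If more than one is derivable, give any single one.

[0,7] S   <
  [0,3] S\NP   >
    [0,1] "the" : (S\NP)/PP
    [1,3] PP   <
      [1,2] "under" : NP
      [2,3] "clearly" : PP\NP
  [3,7] S\(S\NP)   >
    [3,4] "cat" : (S\(S\NP))/PP
    [4,7] PP   >
      [4,5] "no" : PP/N
      [5,7] N   >
        [5,6] "quickly" : N/(NP\S)
        [6,7] "this" : NP\S

S\(S\NP)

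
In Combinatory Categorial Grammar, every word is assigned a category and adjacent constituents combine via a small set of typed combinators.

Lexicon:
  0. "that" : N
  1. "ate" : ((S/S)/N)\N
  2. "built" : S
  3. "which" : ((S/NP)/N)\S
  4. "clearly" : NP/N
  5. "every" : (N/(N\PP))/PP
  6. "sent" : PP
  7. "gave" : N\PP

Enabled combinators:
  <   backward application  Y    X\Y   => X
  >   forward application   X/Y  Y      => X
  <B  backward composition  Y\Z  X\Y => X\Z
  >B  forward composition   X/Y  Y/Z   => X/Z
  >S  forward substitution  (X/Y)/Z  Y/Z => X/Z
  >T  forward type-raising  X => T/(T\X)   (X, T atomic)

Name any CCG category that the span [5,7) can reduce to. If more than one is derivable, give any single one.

N/(N\PP)

[0,8] S   >
  [0,5] S/N   >S
    [0,2] (S/S)/N   <
      [0,1] "that" : N
      [1,2] "ate" : ((S/S)/N)\N
    [2,5] S/N   >S
      [2,4] (S/NP)/N   <
        [2,3] "built" : S
        [3,4] "which" : ((S/NP)/N)\S
      [4,5] "clearly" : NP/N
  [5,8] N   >
    [5,7] N/(N\PP)   >
      [5,6] "every" : (N/(N\PP))/PP
      [6,7] "sent" : PP
    [7,8] "gave" : N\PP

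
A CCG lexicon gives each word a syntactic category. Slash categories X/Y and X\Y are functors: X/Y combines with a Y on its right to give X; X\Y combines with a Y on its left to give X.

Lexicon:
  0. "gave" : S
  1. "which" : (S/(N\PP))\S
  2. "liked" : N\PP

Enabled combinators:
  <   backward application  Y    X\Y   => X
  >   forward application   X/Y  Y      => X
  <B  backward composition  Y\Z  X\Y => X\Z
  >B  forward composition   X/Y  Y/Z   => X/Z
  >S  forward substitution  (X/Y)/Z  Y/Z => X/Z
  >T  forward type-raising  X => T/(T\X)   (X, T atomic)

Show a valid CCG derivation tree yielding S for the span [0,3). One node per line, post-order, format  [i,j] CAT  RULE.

[0,3] S   >
  [0,2] S/(N\PP)   <
    [0,1] "gave" : S
    [1,2] "which" : (S/(N\PP))\S
  [2,3] "liked" : N\PP

[0,1] S  lex  "gave"
[1,2] (S/(N\PP))\S  lex  "which"
[0,2] S/(N\PP)  <  k=1
[2,3] N\PP  lex  "liked"
[0,3] S  >  k=2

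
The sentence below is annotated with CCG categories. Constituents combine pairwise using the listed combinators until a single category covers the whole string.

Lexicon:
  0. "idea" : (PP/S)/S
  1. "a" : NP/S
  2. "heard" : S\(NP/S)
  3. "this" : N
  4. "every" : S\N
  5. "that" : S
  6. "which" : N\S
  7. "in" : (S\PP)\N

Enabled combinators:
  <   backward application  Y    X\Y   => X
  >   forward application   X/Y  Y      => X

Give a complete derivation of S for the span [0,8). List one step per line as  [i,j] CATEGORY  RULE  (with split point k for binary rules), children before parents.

[0,1] (PP/S)/S  lex  "idea"
[1,2] NP/S  lex  "a"
[2,3] S\(NP/S)  lex  "heard"
[1,3] S  <  k=2
[0,3] PP/S  >  k=1
[3,4] N  lex  "this"
[4,5] S\N  lex  "every"
[3,5] S  <  k=4
[0,5] PP  >  k=3
[5,6] S  lex  "that"
[6,7] N\S  lex  "which"
[5,7] N  <  k=6
[7,8] (S\PP)\N  lex  "in"
[5,8] S\PP  <  k=7
[0,8] S  <  k=5

[0,8] S   <
  [0,5] PP   >
    [0,3] PP/S   >
      [0,1] "idea" : (PP/S)/S
      [1,3] S   <
        [1,2] "a" : NP/S
        [2,3] "heard" : S\(NP/S)
    [3,5] S   <
      [3,4] "this" : N
      [4,5] "every" : S\N
  [5,8] S\PP   <
    [5,7] N   <
      [5,6] "that" : S
      [6,7] "which" : N\S
    [7,8] "in" : (S\PP)\N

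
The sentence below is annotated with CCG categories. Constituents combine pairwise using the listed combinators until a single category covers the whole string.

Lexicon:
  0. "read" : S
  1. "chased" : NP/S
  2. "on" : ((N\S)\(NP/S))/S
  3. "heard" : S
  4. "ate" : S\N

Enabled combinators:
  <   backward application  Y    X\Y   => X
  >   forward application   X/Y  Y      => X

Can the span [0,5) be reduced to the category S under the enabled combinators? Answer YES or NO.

[0,5] S   <
  [0,4] N   <
    [0,1] "read" : S
    [1,4] N\S   <
      [1,2] "chased" : NP/S
      [2,4] (N\S)\(NP/S)   >
        [2,3] "on" : ((N\S)\(NP/S))/S
        [3,4] "heard" : S
  [4,5] "ate" : S\N

YES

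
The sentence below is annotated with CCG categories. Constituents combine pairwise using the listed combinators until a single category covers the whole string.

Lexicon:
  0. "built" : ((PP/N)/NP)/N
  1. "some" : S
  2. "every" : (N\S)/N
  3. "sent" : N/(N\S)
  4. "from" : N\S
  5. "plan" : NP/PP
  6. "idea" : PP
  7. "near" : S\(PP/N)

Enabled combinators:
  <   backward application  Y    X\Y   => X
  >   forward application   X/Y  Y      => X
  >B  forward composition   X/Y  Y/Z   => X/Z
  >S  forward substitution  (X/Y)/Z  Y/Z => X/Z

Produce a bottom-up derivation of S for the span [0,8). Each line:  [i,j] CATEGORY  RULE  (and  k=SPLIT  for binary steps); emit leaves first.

[0,1] ((PP/N)/NP)/N  lex  "built"
[1,2] S  lex  "some"
[2,3] (N\S)/N  lex  "every"
[3,4] N/(N\S)  lex  "sent"
[4,5] N\S  lex  "from"
[3,5] N  >  k=4
[2,5] N\S  >  k=3
[1,5] N  <  k=2
[0,5] (PP/N)/NP  >  k=1
[5,6] NP/PP  lex  "plan"
[6,7] PP  lex  "idea"
[5,7] NP  >  k=6
[0,7] PP/N  >  k=5
[7,8] S\(PP/N)  lex  "near"
[0,8] S  <  k=7

[0,8] S   <
  [0,7] PP/N   >
    [0,5] (PP/N)/NP   >
      [0,1] "built" : ((PP/N)/NP)/N
      [1,5] N   <
        [1,2] "some" : S
        [2,5] N\S   >
          [2,3] "every" : (N\S)/N
          [3,5] N   >
            [3,4] "sent" : N/(N\S)
            [4,5] "from" : N\S
    [5,7] NP   >
      [5,6] "plan" : NP/PP
      [6,7] "idea" : PP
  [7,8] "near" : S\(PP/N)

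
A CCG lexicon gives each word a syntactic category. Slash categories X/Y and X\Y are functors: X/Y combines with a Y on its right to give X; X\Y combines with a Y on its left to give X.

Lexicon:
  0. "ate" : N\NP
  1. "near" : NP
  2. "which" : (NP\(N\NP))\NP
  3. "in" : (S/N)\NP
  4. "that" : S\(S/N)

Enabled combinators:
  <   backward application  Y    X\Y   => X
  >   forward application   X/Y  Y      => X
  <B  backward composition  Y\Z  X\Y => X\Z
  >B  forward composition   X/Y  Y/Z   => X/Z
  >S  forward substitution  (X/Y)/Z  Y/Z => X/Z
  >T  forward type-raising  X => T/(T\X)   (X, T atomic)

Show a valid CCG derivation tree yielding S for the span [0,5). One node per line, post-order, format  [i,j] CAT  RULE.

[0,5] S   <
  [0,4] S/N   <
    [0,3] NP   <
      [0,1] "ate" : N\NP
      [1,3] NP\(N\NP)   <
        [1,2] "near" : NP
        [2,3] "which" : (NP\(N\NP))\NP
    [3,4] "in" : (S/N)\NP
  [4,5] "that" : S\(S/N)

[0,1] N\NP  lex  "ate"
[1,2] NP  lex  "near"
[2,3] (NP\(N\NP))\NP  lex  "which"
[1,3] NP\(N\NP)  <  k=2
[0,3] NP  <  k=1
[3,4] (S/N)\NP  lex  "in"
[0,4] S/N  <  k=3
[4,5] S\(S/N)  lex  "that"
[0,5] S  <  k=4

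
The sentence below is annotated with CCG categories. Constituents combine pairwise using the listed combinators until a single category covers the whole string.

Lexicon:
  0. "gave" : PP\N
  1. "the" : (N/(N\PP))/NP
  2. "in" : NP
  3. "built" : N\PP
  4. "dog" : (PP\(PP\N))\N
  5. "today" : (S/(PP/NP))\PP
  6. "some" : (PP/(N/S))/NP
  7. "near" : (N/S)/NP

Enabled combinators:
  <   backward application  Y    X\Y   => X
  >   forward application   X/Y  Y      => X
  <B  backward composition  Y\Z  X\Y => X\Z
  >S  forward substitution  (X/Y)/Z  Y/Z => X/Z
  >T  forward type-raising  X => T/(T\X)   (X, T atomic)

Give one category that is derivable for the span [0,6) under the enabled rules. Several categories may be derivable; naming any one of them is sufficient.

[0,8] S   >
  [0,6] S/(PP/NP)   <
    [0,5] PP   <
      [0,1] "gave" : PP\N
      [1,5] PP\(PP\N)   <
        [1,4] N   >
          [1,3] N/(N\PP)   >
            [1,2] "the" : (N/(N\PP))/NP
            [2,3] "in" : NP
          [3,4] "built" : N\PP
        [4,5] "dog" : (PP\(PP\N))\N
    [5,6] "today" : (S/(PP/NP))\PP
  [6,8] PP/NP   >S
    [6,7] "some" : (PP/(N/S))/NP
    [7,8] "near" : (N/S)/NP

S/(PP/NP)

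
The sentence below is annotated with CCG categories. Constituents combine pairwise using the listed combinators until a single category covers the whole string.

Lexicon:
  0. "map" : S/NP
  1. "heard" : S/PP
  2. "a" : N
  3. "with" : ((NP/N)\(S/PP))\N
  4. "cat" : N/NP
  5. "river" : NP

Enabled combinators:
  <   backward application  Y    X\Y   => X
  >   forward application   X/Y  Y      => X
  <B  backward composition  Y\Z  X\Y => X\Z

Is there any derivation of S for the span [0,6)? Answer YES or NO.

[0,6] S   >
  [0,1] "map" : S/NP
  [1,6] NP   >
    [1,4] NP/N   <
      [1,2] "heard" : S/PP
      [2,4] (NP/N)\(S/PP)   <
        [2,3] "a" : N
        [3,4] "with" : ((NP/N)\(S/PP))\N
    [4,6] N   >
      [4,5] "cat" : N/NP
      [5,6] "river" : NP

YES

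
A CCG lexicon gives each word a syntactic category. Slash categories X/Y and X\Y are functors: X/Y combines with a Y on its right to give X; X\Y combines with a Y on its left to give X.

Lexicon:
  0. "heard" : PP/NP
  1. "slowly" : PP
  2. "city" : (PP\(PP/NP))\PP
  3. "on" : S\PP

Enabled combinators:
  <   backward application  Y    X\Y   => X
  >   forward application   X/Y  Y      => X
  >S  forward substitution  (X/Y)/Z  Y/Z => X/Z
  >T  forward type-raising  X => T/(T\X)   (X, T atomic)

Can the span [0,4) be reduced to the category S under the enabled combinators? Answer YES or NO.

[0,4] S   <
  [0,3] PP   <
    [0,1] "heard" : PP/NP
    [1,3] PP\(PP/NP)   <
      [1,2] "slowly" : PP
      [2,3] "city" : (PP\(PP/NP))\PP
  [3,4] "on" : S\PP

YES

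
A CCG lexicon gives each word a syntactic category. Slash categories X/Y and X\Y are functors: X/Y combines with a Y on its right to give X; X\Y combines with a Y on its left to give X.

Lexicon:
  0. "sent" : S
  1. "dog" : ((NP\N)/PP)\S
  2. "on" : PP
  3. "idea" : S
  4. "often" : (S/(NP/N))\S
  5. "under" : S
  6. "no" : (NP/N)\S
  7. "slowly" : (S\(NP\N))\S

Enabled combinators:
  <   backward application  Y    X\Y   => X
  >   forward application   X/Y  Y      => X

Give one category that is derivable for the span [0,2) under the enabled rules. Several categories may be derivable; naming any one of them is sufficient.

(NP\N)/PP

[0,8] S   <
  [0,3] NP\N   >
    [0,2] (NP\N)/PP   <
      [0,1] "sent" : S
      [1,2] "dog" : ((NP\N)/PP)\S
    [2,3] "on" : PP
  [3,8] S\(NP\N)   <
    [3,7] S   >
      [3,5] S/(NP/N)   <
        [3,4] "idea" : S
        [4,5] "often" : (S/(NP/N))\S
      [5,7] NP/N   <
        [5,6] "under" : S
        [6,7] "no" : (NP/N)\S
    [7,8] "slowly" : (S\(NP\N))\S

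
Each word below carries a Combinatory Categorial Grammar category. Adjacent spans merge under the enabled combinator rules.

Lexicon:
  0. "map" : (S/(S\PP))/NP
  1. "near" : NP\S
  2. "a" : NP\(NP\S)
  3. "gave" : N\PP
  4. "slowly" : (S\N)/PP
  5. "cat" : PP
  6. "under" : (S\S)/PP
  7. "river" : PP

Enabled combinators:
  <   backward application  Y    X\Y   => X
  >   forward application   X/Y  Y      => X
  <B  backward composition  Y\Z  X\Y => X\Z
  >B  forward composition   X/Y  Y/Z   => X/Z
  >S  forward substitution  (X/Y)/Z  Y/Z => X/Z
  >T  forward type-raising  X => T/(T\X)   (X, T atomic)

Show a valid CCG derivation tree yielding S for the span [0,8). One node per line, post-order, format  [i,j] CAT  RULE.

[0,8] S   >
  [0,3] S/(S\PP)   >
    [0,1] "map" : (S/(S\PP))/NP
    [1,3] NP   <
      [1,2] "near" : NP\S
      [2,3] "a" : NP\(NP\S)
  [3,8] S\PP   <B
    [3,4] "gave" : N\PP
    [4,8] S\N   <B
      [4,6] S\N   >
        [4,5] "slowly" : (S\N)/PP
        [5,6] "cat" : PP
      [6,8] S\S   >
        [6,7] "under" : (S\S)/PP
        [7,8] "river" : PP

[0,1] (S/(S\PP))/NP  lex  "map"
[1,2] NP\S  lex  "near"
[2,3] NP\(NP\S)  lex  "a"
[1,3] NP  <  k=2
[0,3] S/(S\PP)  >  k=1
[3,4] N\PP  lex  "gave"
[4,5] (S\N)/PP  lex  "slowly"
[5,6] PP  lex  "cat"
[4,6] S\N  >  k=5
[6,7] (S\S)/PP  lex  "under"
[7,8] PP  lex  "river"
[6,8] S\S  >  k=7
[4,8] S\N  <B  k=6
[3,8] S\PP  <B  k=4
[0,8] S  >  k=3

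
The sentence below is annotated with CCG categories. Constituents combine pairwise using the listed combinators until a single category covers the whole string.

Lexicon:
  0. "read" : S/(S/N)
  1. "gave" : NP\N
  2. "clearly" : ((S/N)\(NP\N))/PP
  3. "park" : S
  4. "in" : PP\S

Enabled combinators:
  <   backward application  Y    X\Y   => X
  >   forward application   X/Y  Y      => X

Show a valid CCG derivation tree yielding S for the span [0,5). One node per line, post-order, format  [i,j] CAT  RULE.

[0,1] S/(S/N)  lex  "read"
[1,2] NP\N  lex  "gave"
[2,3] ((S/N)\(NP\N))/PP  lex  "clearly"
[3,4] S  lex  "park"
[4,5] PP\S  lex  "in"
[3,5] PP  <  k=4
[2,5] (S/N)\(NP\N)  >  k=3
[1,5] S/N  <  k=2
[0,5] S  >  k=1

[0,5] S   >
  [0,1] "read" : S/(S/N)
  [1,5] S/N   <
    [1,2] "gave" : NP\N
    [2,5] (S/N)\(NP\N)   >
      [2,3] "clearly" : ((S/N)\(NP\N))/PP
      [3,5] PP   <
        [3,4] "park" : S
        [4,5] "in" : PP\S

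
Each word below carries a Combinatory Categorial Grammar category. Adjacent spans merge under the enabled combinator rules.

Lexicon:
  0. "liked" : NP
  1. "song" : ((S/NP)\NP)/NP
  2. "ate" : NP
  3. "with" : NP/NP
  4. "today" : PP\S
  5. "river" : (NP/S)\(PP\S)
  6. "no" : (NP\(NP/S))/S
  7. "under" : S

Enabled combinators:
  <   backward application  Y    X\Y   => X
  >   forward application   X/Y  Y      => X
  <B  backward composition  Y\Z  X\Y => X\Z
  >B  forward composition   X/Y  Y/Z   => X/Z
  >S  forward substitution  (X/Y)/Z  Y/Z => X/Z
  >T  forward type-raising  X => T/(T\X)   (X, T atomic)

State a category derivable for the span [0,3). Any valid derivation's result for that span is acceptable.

[0,8] S   >
  [0,4] S/NP   >B
    [0,3] S/NP   <
      [0,1] "liked" : NP
      [1,3] (S/NP)\NP   >
        [1,2] "song" : ((S/NP)\NP)/NP
        [2,3] "ate" : NP
    [3,4] "with" : NP/NP
  [4,8] NP   <
    [4,6] NP/S   <
      [4,5] "today" : PP\S
      [5,6] "river" : (NP/S)\(PP\S)
    [6,8] NP\(NP/S)   >
      [6,7] "no" : (NP\(NP/S))/S
      [7,8] "under" : S

S/NP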